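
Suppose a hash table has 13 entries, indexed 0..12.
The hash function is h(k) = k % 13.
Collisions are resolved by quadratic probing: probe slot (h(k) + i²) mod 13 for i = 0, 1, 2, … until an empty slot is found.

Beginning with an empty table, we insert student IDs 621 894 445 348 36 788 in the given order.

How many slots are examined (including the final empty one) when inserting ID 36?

4

Insert 621: h=10, slot 10 empty → index 10.
Insert 894: h=10, slot 10 occupied → index 11.
Insert 445: h=3, slot 3 empty → index 3.
Insert 348: h=10, slots 10,11 occupied → index 1.
Insert 36: h=10, slots 10,11,1 occupied → index 6.
Insert 788: h=8, slot 8 empty → index 8.
Table: [∅, 348, ∅, 445, ∅, ∅, 36, ∅, 788, ∅, 621, 894, ∅]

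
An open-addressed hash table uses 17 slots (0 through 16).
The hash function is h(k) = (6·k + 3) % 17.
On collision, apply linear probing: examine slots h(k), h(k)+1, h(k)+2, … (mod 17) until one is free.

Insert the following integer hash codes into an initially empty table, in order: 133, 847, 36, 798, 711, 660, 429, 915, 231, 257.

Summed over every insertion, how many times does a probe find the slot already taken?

133: h=2 → slot 2
847: h=2, probe 2,3 → slot 3
36: h=15 → slot 15
798: h=14 → slot 14
711: h=2, probe 2,3,4 → slot 4
660: h=2, probe 2,3,4,5 → slot 5
429: h=10 → slot 10
915: h=2, probe 2,3,4,5,6 → slot 6
231: h=12 → slot 12
257: h=15, probe 15,16 → slot 16
Table: [—, —, 133, 847, 711, 660, 915, —, —, —, 429, —, 231, —, 798, 36, 257]

11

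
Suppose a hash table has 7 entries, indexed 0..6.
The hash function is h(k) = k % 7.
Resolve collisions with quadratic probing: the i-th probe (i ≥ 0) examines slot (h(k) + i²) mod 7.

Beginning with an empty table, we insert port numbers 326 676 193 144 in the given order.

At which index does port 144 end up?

Insert 326: h=4, slot 4 empty => index 4.
Insert 676: h=4, slot 4 occupied => index 5.
Insert 193: h=4, slots 4,5 occupied => index 1.
Insert 144: h=4, slots 4,5,1 occupied => index 6.
Table: [—, 193, —, —, 326, 676, 144]

6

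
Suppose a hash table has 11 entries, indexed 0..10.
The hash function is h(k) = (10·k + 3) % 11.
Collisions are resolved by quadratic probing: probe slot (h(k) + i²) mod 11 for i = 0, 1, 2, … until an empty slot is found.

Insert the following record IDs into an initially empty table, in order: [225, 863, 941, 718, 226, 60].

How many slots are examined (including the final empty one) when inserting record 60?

3

225 hashes to 9; slot 9 is free => place at 9.
863 hashes to 9; 9 taken => place at 10.
941 hashes to 8; slot 8 is free => place at 8.
718 hashes to 0; slot 0 is free => place at 0.
226 hashes to 8; 8,9 taken => place at 1.
60 hashes to 9; 9,10 taken => place at 2.
Table: [718, 226, 60, ∅, ∅, ∅, ∅, ∅, 941, 225, 863]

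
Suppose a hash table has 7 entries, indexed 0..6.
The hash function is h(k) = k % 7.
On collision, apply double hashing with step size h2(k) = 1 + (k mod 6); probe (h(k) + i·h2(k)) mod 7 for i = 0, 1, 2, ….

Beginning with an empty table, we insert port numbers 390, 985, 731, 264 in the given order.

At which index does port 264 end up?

390: h=5 -> slot 5
985: h=5, h2=2, probe 5,0 -> slot 0
731: h=3 -> slot 3
264: h=5, h2=1, probe 5,6 -> slot 6
Table: [985, _, _, 731, _, 390, 264]

6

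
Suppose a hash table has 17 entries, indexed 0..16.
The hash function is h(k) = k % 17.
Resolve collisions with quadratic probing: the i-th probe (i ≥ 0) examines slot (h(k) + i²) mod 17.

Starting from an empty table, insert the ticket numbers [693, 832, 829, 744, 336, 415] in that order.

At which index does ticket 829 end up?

693: h=13 → slot 13
832: h=16 → slot 16
829: h=13, probe 13,14 → slot 14
744: h=13, probe 13,14,0 → slot 0
336: h=13, probe 13,14,0,5 → slot 5
415: h=7 → slot 7
Table: [744, -, -, -, -, 336, -, 415, -, -, -, -, -, 693, 829, -, 832]

14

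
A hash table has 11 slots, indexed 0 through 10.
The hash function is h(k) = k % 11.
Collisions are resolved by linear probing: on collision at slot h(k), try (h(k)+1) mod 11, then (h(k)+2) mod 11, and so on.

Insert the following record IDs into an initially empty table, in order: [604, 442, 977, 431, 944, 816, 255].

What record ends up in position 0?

944

604 hashes to 10; slot 10 is free => place at 10.
442 hashes to 2; slot 2 is free => place at 2.
977 hashes to 9; slot 9 is free => place at 9.
431 hashes to 2; 2 taken => place at 3.
944 hashes to 9; 9,10 taken => place at 0.
816 hashes to 2; 2,3 taken => place at 4.
255 hashes to 2; 2,3,4 taken => place at 5.
Table: [944, -, 442, 431, 816, 255, -, -, -, 977, 604]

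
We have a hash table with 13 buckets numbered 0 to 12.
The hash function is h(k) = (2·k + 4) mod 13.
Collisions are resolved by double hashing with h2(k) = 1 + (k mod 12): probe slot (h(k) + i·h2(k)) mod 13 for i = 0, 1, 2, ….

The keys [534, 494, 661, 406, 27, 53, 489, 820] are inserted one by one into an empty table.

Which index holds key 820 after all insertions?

534: h=6 -> slot 6
494: h=4 -> slot 4
661: h=0 -> slot 0
406: h=10 -> slot 10
27: h=6, h2=4, probe 6,10,1 -> slot 1
53: h=6, h2=6, probe 6,12 -> slot 12
489: h=7 -> slot 7
820: h=6, h2=5, probe 6,11 -> slot 11
Table: [661, 27, ., ., 494, ., 534, 489, ., ., 406, 820, 53]

11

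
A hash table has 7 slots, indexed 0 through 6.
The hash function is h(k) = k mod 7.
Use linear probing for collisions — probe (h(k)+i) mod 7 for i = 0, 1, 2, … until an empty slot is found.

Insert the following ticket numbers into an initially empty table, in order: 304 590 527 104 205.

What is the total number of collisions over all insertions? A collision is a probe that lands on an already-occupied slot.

Insert 304: h=3, slot 3 empty -> index 3.
Insert 590: h=2, slot 2 empty -> index 2.
Insert 527: h=2, slots 2,3 occupied -> index 4.
Insert 104: h=6, slot 6 empty -> index 6.
Insert 205: h=2, slots 2,3,4 occupied -> index 5.
Table: [., ., 590, 304, 527, 205, 104]

5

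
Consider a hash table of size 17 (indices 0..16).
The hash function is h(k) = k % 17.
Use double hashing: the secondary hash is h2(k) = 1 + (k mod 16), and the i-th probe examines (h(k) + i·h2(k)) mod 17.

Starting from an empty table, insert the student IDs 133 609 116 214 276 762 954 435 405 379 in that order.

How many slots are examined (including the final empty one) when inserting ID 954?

Insert 133: h=14, slot 14 empty -> index 14.
Insert 609: h=14, h2=2, slot 14 occupied -> index 16.
Insert 116: h=14, h2=5, slot 14 occupied -> index 2.
Insert 214: h=10, slot 10 empty -> index 10.
Insert 276: h=4, slot 4 empty -> index 4.
Insert 762: h=14, h2=11, slot 14 occupied -> index 8.
Insert 954: h=2, h2=11, slot 2 occupied -> index 13.
Insert 435: h=10, h2=4, slots 10,14 occupied -> index 1.
Insert 405: h=14, h2=6, slot 14 occupied -> index 3.
Insert 379: h=5, slot 5 empty -> index 5.
Table: [—, 435, 116, 405, 276, 379, —, —, 762, —, 214, —, —, 954, 133, —, 609]

2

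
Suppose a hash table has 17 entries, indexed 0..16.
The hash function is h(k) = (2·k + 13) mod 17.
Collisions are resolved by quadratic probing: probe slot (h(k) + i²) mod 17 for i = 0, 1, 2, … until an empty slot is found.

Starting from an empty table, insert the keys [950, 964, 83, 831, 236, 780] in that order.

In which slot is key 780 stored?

8

Insert 950: h=9, slot 9 empty -> index 9.
Insert 964: h=3, slot 3 empty -> index 3.
Insert 83: h=9, slot 9 occupied -> index 10.
Insert 831: h=9, slots 9,10 occupied -> index 13.
Insert 236: h=9, slots 9,10,13 occupied -> index 1.
Insert 780: h=9, slots 9,10,13,1 occupied -> index 8.
Table: [∅, 236, ∅, 964, ∅, ∅, ∅, ∅, 780, 950, 83, ∅, ∅, 831, ∅, ∅, ∅]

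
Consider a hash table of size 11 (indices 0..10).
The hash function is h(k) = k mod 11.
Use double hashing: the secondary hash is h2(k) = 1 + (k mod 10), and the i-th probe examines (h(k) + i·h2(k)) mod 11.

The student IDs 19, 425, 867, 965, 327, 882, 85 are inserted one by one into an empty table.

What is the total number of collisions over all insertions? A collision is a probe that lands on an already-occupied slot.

19: h=8 => slot 8
425: h=7 => slot 7
867: h=9 => slot 9
965: h=8, h2=6, probe 8,3 => slot 3
327: h=8, h2=8, probe 8,5 => slot 5
882: h=2 => slot 2
85: h=8, h2=6, probe 8,3,9,4 => slot 4
Table: [-, -, 882, 965, 85, 327, -, 425, 19, 867, -]

5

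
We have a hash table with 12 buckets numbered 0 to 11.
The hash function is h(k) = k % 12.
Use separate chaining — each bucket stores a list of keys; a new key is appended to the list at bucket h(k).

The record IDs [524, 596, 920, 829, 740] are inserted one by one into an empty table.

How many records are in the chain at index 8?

4

Insert 524: h=8, bucket 8 empty -> new chain.
Insert 596: h=8, bucket 8 nonempty -> append to chain.
Insert 920: h=8, bucket 8 nonempty -> append to chain.
Insert 829: h=1, bucket 1 empty -> new chain.
Insert 740: h=8, bucket 8 nonempty -> append to chain.
Final buckets:
0: _
1: 829
2: _
3: _
4: _
5: _
6: _
7: _
8: 524 -> 596 -> 920 -> 740
9: _
10: _
11: _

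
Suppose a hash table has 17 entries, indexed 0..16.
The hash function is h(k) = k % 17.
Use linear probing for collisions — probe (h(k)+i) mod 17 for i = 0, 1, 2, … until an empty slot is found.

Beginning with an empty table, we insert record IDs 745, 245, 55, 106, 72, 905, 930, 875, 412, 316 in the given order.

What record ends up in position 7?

245

745: h=14 → slot 14
245: h=7 → slot 7
55: h=4 → slot 4
106: h=4, probe 4,5 → slot 5
72: h=4, probe 4,5,6 → slot 6
905: h=4, probe 4,5,6,7,8 → slot 8
930: h=12 → slot 12
875: h=8, probe 8,9 → slot 9
412: h=4, probe 4,5,6,7,8,9,10 → slot 10
316: h=10, probe 10,11 → slot 11
Table: [∅, ∅, ∅, ∅, 55, 106, 72, 245, 905, 875, 412, 316, 930, ∅, 745, ∅, ∅]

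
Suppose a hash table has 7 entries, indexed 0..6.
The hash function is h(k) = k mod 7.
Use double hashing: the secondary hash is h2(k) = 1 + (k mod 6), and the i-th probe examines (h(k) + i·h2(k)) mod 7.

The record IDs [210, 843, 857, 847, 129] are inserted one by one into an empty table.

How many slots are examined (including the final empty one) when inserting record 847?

3

210 hashes to 0; slot 0 is free → place at 0.
843 hashes to 3; slot 3 is free → place at 3.
857 hashes to 3, h2=6; 3 taken → place at 2.
847 hashes to 0, h2=2; 0,2 taken → place at 4.
129 hashes to 3, h2=4; 3,0,4 taken → place at 1.
Table: [210, 129, 857, 843, 847, _, _]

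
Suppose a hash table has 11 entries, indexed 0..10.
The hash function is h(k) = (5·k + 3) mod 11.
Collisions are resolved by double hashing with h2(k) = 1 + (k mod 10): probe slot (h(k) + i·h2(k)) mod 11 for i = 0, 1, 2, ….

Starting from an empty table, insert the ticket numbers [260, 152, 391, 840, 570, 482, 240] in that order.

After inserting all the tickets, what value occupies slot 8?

240

260 hashes to 5; slot 5 is free -> place at 5.
152 hashes to 4; slot 4 is free -> place at 4.
391 hashes to 0; slot 0 is free -> place at 0.
840 hashes to 1; slot 1 is free -> place at 1.
570 hashes to 4, h2=1; 4,5 taken -> place at 6.
482 hashes to 4, h2=3; 4 taken -> place at 7.
240 hashes to 4, h2=1; 4,5,6,7 taken -> place at 8.
Table: [391, 840, -, -, 152, 260, 570, 482, 240, -, -]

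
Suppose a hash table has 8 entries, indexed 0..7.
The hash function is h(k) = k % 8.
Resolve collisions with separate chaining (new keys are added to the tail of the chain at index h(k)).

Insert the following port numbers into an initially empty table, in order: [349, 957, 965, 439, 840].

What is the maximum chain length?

349 → bucket 5
957 → bucket 5 (collision)
965 → bucket 5 (collision)
439 → bucket 7
840 → bucket 0
Final buckets:
0: 840
1: _
2: _
3: _
4: _
5: 349 -> 957 -> 965
6: _
7: 439

3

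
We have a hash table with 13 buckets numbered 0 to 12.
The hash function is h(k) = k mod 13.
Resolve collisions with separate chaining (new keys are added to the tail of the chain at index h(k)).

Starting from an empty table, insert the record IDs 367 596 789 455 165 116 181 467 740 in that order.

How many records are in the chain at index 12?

4

367 → bucket 3
596 → bucket 11
789 → bucket 9
455 → bucket 0
165 → bucket 9 (collision)
116 → bucket 12
181 → bucket 12 (collision)
467 → bucket 12 (collision)
740 → bucket 12 (collision)
Final buckets:
0: 455
1: ∅
2: ∅
3: 367
4: ∅
5: ∅
6: ∅
7: ∅
8: ∅
9: 789 -> 165
10: ∅
11: 596
12: 116 -> 181 -> 467 -> 740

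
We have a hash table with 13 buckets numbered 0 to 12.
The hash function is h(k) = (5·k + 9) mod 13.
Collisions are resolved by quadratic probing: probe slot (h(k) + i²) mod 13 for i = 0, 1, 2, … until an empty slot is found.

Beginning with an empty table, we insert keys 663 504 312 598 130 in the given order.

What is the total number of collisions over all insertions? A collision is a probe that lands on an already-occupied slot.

6

663: h=9 => slot 9
504: h=7 => slot 7
312: h=9, probe 9,10 => slot 10
598: h=9, probe 9,10,0 => slot 0
130: h=9, probe 9,10,0,5 => slot 5
Table: [598, —, —, —, —, 130, —, 504, —, 663, 312, —, —]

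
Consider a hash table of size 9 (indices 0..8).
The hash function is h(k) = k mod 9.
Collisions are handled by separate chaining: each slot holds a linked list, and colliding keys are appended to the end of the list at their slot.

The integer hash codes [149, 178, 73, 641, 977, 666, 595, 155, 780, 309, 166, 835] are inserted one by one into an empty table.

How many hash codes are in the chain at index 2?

149 → bucket 5
178 → bucket 7
73 → bucket 1
641 → bucket 2
977 → bucket 5 (collision)
666 → bucket 0
595 → bucket 1 (collision)
155 → bucket 2 (collision)
780 → bucket 6
309 → bucket 3
166 → bucket 4
835 → bucket 7 (collision)
Final buckets:
0: 666
1: 73 -> 595
2: 641 -> 155
3: 309
4: 166
5: 149 -> 977
6: 780
7: 178 -> 835
8: .

2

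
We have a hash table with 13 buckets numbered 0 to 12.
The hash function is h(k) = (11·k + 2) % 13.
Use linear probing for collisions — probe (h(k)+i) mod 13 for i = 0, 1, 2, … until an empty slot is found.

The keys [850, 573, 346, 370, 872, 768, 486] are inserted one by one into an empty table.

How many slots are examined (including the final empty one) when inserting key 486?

2

Insert 850: h=5, slot 5 empty => index 5.
Insert 573: h=0, slot 0 empty => index 0.
Insert 346: h=12, slot 12 empty => index 12.
Insert 370: h=3, slot 3 empty => index 3.
Insert 872: h=0, slot 0 occupied => index 1.
Insert 768: h=0, slots 0,1 occupied => index 2.
Insert 486: h=5, slot 5 occupied => index 6.
Table: [573, 872, 768, 370, ∅, 850, 486, ∅, ∅, ∅, ∅, ∅, 346]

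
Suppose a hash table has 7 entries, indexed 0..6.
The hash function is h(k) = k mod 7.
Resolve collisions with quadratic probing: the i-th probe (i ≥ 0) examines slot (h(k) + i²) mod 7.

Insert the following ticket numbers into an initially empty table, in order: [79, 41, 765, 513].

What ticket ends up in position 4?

513

79 hashes to 2; slot 2 is free → place at 2.
41 hashes to 6; slot 6 is free → place at 6.
765 hashes to 2; 2 taken → place at 3.
513 hashes to 2; 2,3,6 taken → place at 4.
Table: [-, -, 79, 765, 513, -, 41]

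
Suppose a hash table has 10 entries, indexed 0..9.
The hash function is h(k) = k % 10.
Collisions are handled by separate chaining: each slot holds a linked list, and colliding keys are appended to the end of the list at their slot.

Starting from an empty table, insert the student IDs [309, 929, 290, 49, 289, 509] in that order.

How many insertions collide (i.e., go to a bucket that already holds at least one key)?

309 → bucket 9
929 → bucket 9 (collision)
290 → bucket 0
49 → bucket 9 (collision)
289 → bucket 9 (collision)
509 → bucket 9 (collision)
Final buckets:
0: 290
1: .
2: .
3: .
4: .
5: .
6: .
7: .
8: .
9: 309 -> 929 -> 49 -> 289 -> 509

4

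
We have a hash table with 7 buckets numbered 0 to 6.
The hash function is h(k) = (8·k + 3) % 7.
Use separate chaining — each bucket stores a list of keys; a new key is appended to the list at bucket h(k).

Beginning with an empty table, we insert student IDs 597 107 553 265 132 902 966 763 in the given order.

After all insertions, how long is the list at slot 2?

Insert 597: h=5, bucket 5 empty -> new chain.
Insert 107: h=5, bucket 5 nonempty -> append to chain.
Insert 553: h=3, bucket 3 empty -> new chain.
Insert 265: h=2, bucket 2 empty -> new chain.
Insert 132: h=2, bucket 2 nonempty -> append to chain.
Insert 902: h=2, bucket 2 nonempty -> append to chain.
Insert 966: h=3, bucket 3 nonempty -> append to chain.
Insert 763: h=3, bucket 3 nonempty -> append to chain.
Final buckets:
0: _
1: _
2: 265 -> 132 -> 902
3: 553 -> 966 -> 763
4: _
5: 597 -> 107
6: _

3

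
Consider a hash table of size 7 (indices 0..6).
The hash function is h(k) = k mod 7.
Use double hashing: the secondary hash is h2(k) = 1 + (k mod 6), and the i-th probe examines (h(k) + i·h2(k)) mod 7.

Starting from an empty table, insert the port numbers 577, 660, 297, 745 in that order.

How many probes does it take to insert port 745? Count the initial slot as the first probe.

2

Insert 577: h=3, slot 3 empty → index 3.
Insert 660: h=2, slot 2 empty → index 2.
Insert 297: h=3, h2=4, slot 3 occupied → index 0.
Insert 745: h=3, h2=2, slot 3 occupied → index 5.
Table: [297, ∅, 660, 577, ∅, 745, ∅]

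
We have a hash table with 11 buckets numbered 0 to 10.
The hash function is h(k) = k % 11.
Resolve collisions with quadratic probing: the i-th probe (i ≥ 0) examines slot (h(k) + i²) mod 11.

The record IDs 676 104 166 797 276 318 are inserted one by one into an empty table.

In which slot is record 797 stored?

9

Insert 676: h=5, slot 5 empty → index 5.
Insert 104: h=5, slot 5 occupied → index 6.
Insert 166: h=1, slot 1 empty → index 1.
Insert 797: h=5, slots 5,6 occupied → index 9.
Insert 276: h=1, slot 1 occupied → index 2.
Insert 318: h=10, slot 10 empty → index 10.
Table: [—, 166, 276, —, —, 676, 104, —, —, 797, 318]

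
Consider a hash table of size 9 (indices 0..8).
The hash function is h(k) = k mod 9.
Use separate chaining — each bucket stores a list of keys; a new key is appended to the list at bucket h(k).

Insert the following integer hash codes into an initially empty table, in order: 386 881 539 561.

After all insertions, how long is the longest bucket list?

Insert 386: h=8, bucket 8 empty -> new chain.
Insert 881: h=8, bucket 8 nonempty -> append to chain.
Insert 539: h=8, bucket 8 nonempty -> append to chain.
Insert 561: h=3, bucket 3 empty -> new chain.
Final buckets:
0: —
1: —
2: —
3: 561
4: —
5: —
6: —
7: —
8: 386 -> 881 -> 539

3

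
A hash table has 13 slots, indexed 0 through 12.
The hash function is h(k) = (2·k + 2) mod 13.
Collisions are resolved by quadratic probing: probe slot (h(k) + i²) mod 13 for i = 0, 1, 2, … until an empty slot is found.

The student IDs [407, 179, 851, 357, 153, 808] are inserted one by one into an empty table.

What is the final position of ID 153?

407: h=10 -> slot 10
179: h=9 -> slot 9
851: h=1 -> slot 1
357: h=1, probe 1,2 -> slot 2
153: h=9, probe 9,10,0 -> slot 0
808: h=6 -> slot 6
Table: [153, 851, 357, _, _, _, 808, _, _, 179, 407, _, _]

0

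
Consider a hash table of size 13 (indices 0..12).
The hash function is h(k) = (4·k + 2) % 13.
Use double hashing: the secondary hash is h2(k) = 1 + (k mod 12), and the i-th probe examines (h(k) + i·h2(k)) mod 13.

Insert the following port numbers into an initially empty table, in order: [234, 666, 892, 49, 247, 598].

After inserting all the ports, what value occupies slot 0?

598

Insert 234: h=2, slot 2 empty -> index 2.
Insert 666: h=1, slot 1 empty -> index 1.
Insert 892: h=8, slot 8 empty -> index 8.
Insert 49: h=3, slot 3 empty -> index 3.
Insert 247: h=2, h2=8, slot 2 occupied -> index 10.
Insert 598: h=2, h2=11, slot 2 occupied -> index 0.
Table: [598, 666, 234, 49, ∅, ∅, ∅, ∅, 892, ∅, 247, ∅, ∅]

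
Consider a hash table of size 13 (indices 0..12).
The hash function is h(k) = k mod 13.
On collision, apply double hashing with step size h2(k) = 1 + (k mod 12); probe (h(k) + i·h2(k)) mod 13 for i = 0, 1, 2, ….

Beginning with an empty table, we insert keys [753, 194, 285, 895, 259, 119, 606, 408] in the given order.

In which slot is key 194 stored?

753 hashes to 12; slot 12 is free → place at 12.
194 hashes to 12, h2=3; 12 taken → place at 2.
285 hashes to 12, h2=10; 12 taken → place at 9.
895 hashes to 11; slot 11 is free → place at 11.
259 hashes to 12, h2=8; 12 taken → place at 7.
119 hashes to 2, h2=12; 2 taken → place at 1.
606 hashes to 8; slot 8 is free → place at 8.
408 hashes to 5; slot 5 is free → place at 5.
Table: [., 119, 194, ., ., 408, ., 259, 606, 285, ., 895, 753]

2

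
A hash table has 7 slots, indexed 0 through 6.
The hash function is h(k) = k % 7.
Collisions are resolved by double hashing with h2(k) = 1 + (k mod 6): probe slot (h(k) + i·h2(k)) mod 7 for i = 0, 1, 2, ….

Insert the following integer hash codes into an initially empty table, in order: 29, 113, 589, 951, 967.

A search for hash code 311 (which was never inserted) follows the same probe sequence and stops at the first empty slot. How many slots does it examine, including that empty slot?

29 hashes to 1; slot 1 is free -> place at 1.
113 hashes to 1, h2=6; 1 taken -> place at 0.
589 hashes to 1, h2=2; 1 taken -> place at 3.
951 hashes to 6; slot 6 is free -> place at 6.
967 hashes to 1, h2=2; 1,3 taken -> place at 5.
Table: [113, 29, _, 589, _, 967, 951]
Lookup 311: h=3, h2=6, probe 3,2 → slot 2 empty, not found.

2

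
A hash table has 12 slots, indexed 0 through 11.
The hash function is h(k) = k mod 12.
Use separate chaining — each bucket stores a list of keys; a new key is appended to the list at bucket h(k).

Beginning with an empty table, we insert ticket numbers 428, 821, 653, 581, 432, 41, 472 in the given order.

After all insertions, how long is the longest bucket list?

428 -> bucket 8
821 -> bucket 5
653 -> bucket 5 (collision)
581 -> bucket 5 (collision)
432 -> bucket 0
41 -> bucket 5 (collision)
472 -> bucket 4
Final buckets:
0: 432
1: ∅
2: ∅
3: ∅
4: 472
5: 821 -> 653 -> 581 -> 41
6: ∅
7: ∅
8: 428
9: ∅
10: ∅
11: ∅

4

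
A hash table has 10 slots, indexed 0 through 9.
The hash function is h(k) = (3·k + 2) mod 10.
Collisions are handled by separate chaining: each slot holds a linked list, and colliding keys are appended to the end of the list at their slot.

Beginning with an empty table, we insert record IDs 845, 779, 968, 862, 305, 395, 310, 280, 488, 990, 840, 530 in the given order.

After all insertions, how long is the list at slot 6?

2

845 → bucket 7
779 → bucket 9
968 → bucket 6
862 → bucket 8
305 → bucket 7 (collision)
395 → bucket 7 (collision)
310 → bucket 2
280 → bucket 2 (collision)
488 → bucket 6 (collision)
990 → bucket 2 (collision)
840 → bucket 2 (collision)
530 → bucket 2 (collision)
Final buckets:
0: -
1: -
2: 310 -> 280 -> 990 -> 840 -> 530
3: -
4: -
5: -
6: 968 -> 488
7: 845 -> 305 -> 395
8: 862
9: 779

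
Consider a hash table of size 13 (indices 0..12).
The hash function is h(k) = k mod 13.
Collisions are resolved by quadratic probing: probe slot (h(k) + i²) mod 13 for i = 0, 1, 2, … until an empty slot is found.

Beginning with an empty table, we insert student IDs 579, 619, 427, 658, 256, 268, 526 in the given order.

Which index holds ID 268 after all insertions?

12

Insert 579: h=7, slot 7 empty → index 7.
Insert 619: h=8, slot 8 empty → index 8.
Insert 427: h=11, slot 11 empty → index 11.
Insert 658: h=8, slot 8 occupied → index 9.
Insert 256: h=9, slot 9 occupied → index 10.
Insert 268: h=8, slots 8,9 occupied → index 12.
Insert 526: h=6, slot 6 empty → index 6.
Table: [—, —, —, —, —, —, 526, 579, 619, 658, 256, 427, 268]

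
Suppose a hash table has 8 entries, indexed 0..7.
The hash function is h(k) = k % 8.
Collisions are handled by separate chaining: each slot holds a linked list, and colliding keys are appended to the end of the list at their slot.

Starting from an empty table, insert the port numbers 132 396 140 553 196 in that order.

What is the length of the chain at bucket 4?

132 → bucket 4
396 → bucket 4 (collision)
140 → bucket 4 (collision)
553 → bucket 1
196 → bucket 4 (collision)
Final buckets:
0: -
1: 553
2: -
3: -
4: 132 -> 396 -> 140 -> 196
5: -
6: -
7: -

4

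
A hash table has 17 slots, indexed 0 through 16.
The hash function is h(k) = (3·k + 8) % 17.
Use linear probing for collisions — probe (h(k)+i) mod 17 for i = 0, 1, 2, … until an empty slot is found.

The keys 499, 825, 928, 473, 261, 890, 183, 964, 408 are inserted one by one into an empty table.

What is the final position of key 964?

Insert 499: h=9, slot 9 empty -> index 9.
Insert 825: h=1, slot 1 empty -> index 1.
Insert 928: h=4, slot 4 empty -> index 4.
Insert 473: h=16, slot 16 empty -> index 16.
Insert 261: h=9, slot 9 occupied -> index 10.
Insert 890: h=9, slots 9,10 occupied -> index 11.
Insert 183: h=13, slot 13 empty -> index 13.
Insert 964: h=10, slots 10,11 occupied -> index 12.
Insert 408: h=8, slot 8 empty -> index 8.
Table: [∅, 825, ∅, ∅, 928, ∅, ∅, ∅, 408, 499, 261, 890, 964, 183, ∅, ∅, 473]

12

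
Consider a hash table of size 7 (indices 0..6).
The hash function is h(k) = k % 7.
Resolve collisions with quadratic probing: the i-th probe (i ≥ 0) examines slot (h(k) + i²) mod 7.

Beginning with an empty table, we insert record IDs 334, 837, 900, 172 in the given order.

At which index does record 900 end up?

Insert 334: h=5, slot 5 empty => index 5.
Insert 837: h=4, slot 4 empty => index 4.
Insert 900: h=4, slots 4,5 occupied => index 1.
Insert 172: h=4, slots 4,5,1 occupied => index 6.
Table: [., 900, ., ., 837, 334, 172]

1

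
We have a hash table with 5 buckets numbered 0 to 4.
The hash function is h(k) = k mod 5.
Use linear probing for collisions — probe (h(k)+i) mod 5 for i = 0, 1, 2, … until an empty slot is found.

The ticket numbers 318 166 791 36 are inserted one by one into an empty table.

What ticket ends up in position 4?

36

Insert 318: h=3, slot 3 empty → index 3.
Insert 166: h=1, slot 1 empty → index 1.
Insert 791: h=1, slot 1 occupied → index 2.
Insert 36: h=1, slots 1,2,3 occupied → index 4.
Table: [., 166, 791, 318, 36]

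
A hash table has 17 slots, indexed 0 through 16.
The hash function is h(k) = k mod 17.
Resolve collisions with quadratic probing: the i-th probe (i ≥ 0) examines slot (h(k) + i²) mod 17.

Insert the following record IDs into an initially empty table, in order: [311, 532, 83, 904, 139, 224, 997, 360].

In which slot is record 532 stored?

6

Insert 311: h=5, slot 5 empty -> index 5.
Insert 532: h=5, slot 5 occupied -> index 6.
Insert 83: h=15, slot 15 empty -> index 15.
Insert 904: h=3, slot 3 empty -> index 3.
Insert 139: h=3, slot 3 occupied -> index 4.
Insert 224: h=3, slots 3,4 occupied -> index 7.
Insert 997: h=11, slot 11 empty -> index 11.
Insert 360: h=3, slots 3,4,7 occupied -> index 12.
Table: [_, _, _, 904, 139, 311, 532, 224, _, _, _, 997, 360, _, _, 83, _]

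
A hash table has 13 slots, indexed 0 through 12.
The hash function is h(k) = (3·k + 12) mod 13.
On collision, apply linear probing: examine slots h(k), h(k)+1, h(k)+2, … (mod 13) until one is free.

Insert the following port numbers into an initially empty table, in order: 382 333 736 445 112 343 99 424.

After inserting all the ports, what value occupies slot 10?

Insert 382: h=1, slot 1 empty -> index 1.
Insert 333: h=10, slot 10 empty -> index 10.
Insert 736: h=10, slot 10 occupied -> index 11.
Insert 445: h=8, slot 8 empty -> index 8.
Insert 112: h=10, slots 10,11 occupied -> index 12.
Insert 343: h=1, slot 1 occupied -> index 2.
Insert 99: h=10, slots 10,11,12 occupied -> index 0.
Insert 424: h=10, slots 10,11,12,0,1,2 occupied -> index 3.
Table: [99, 382, 343, 424, _, _, _, _, 445, _, 333, 736, 112]

333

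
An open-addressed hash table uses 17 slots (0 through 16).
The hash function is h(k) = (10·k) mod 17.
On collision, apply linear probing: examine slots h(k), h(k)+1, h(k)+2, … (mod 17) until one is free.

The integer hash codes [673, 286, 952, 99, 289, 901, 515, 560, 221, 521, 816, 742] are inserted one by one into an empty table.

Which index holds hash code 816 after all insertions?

6

Insert 673: h=15, slot 15 empty → index 15.
Insert 286: h=4, slot 4 empty → index 4.
Insert 952: h=0, slot 0 empty → index 0.
Insert 99: h=4, slot 4 occupied → index 5.
Insert 289: h=0, slot 0 occupied → index 1.
Insert 901: h=0, slots 0,1 occupied → index 2.
Insert 515: h=16, slot 16 empty → index 16.
Insert 560: h=7, slot 7 empty → index 7.
Insert 221: h=0, slots 0,1,2 occupied → index 3.
Insert 521: h=8, slot 8 empty → index 8.
Insert 816: h=0, slots 0,1,2,3,4,5 occupied → index 6.
Insert 742: h=8, slot 8 occupied → index 9.
Table: [952, 289, 901, 221, 286, 99, 816, 560, 521, 742, _, _, _, _, _, 673, 515]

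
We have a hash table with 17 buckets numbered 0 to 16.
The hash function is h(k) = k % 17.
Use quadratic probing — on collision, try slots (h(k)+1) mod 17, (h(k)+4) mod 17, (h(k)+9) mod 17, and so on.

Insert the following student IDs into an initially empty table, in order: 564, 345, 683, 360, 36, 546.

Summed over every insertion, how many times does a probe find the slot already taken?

564: h=3 → slot 3
345: h=5 → slot 5
683: h=3, probe 3,4 → slot 4
360: h=3, probe 3,4,7 → slot 7
36: h=2 → slot 2
546: h=2, probe 2,3,6 → slot 6
Table: [—, —, 36, 564, 683, 345, 546, 360, —, —, —, —, —, —, —, —, —]

5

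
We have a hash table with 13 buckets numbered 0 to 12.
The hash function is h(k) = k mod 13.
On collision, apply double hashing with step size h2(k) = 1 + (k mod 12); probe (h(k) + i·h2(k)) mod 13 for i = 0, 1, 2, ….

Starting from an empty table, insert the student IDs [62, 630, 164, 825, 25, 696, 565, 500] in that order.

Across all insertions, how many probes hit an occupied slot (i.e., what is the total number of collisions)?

6

62 hashes to 10; slot 10 is free => place at 10.
630 hashes to 6; slot 6 is free => place at 6.
164 hashes to 8; slot 8 is free => place at 8.
825 hashes to 6, h2=10; 6 taken => place at 3.
25 hashes to 12; slot 12 is free => place at 12.
696 hashes to 7; slot 7 is free => place at 7.
565 hashes to 6, h2=2; 6,8,10,12 taken => place at 1.
500 hashes to 6, h2=9; 6 taken => place at 2.
Table: [., 565, 500, 825, ., ., 630, 696, 164, ., 62, ., 25]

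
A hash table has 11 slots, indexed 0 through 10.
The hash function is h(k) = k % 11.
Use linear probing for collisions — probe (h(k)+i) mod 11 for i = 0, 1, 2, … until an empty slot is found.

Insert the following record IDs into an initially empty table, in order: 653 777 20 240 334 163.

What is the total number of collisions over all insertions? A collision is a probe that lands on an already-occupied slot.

653: h=4 → slot 4
777: h=7 → slot 7
20: h=9 → slot 9
240: h=9, probe 9,10 → slot 10
334: h=4, probe 4,5 → slot 5
163: h=9, probe 9,10,0 → slot 0
Table: [163, ., ., ., 653, 334, ., 777, ., 20, 240]

4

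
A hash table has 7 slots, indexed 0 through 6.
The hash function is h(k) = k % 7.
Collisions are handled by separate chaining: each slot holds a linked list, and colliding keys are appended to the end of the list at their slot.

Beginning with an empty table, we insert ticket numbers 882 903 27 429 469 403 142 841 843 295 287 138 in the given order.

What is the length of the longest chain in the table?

4

Insert 882: h=0, bucket 0 empty -> new chain.
Insert 903: h=0, bucket 0 nonempty -> append to chain.
Insert 27: h=6, bucket 6 empty -> new chain.
Insert 429: h=2, bucket 2 empty -> new chain.
Insert 469: h=0, bucket 0 nonempty -> append to chain.
Insert 403: h=4, bucket 4 empty -> new chain.
Insert 142: h=2, bucket 2 nonempty -> append to chain.
Insert 841: h=1, bucket 1 empty -> new chain.
Insert 843: h=3, bucket 3 empty -> new chain.
Insert 295: h=1, bucket 1 nonempty -> append to chain.
Insert 287: h=0, bucket 0 nonempty -> append to chain.
Insert 138: h=5, bucket 5 empty -> new chain.
Final buckets:
0: 882 -> 903 -> 469 -> 287
1: 841 -> 295
2: 429 -> 142
3: 843
4: 403
5: 138
6: 27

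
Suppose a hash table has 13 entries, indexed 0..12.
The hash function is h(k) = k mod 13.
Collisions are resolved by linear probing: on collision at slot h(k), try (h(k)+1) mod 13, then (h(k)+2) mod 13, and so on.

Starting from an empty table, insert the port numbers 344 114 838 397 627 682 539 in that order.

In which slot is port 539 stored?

11

344 hashes to 6; slot 6 is free -> place at 6.
114 hashes to 10; slot 10 is free -> place at 10.
838 hashes to 6; 6 taken -> place at 7.
397 hashes to 7; 7 taken -> place at 8.
627 hashes to 3; slot 3 is free -> place at 3.
682 hashes to 6; 6,7,8 taken -> place at 9.
539 hashes to 6; 6,7,8,9,10 taken -> place at 11.
Table: [—, —, —, 627, —, —, 344, 838, 397, 682, 114, 539, —]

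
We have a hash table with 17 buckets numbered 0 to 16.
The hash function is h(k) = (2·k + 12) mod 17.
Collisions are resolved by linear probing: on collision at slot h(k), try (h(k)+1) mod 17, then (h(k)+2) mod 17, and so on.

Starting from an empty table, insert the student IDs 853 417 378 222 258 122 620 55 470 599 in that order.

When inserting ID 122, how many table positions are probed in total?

4

Insert 853: h=1, slot 1 empty => index 1.
Insert 417: h=13, slot 13 empty => index 13.
Insert 378: h=3, slot 3 empty => index 3.
Insert 222: h=14, slot 14 empty => index 14.
Insert 258: h=1, slot 1 occupied => index 2.
Insert 122: h=1, slots 1,2,3 occupied => index 4.
Insert 620: h=11, slot 11 empty => index 11.
Insert 55: h=3, slots 3,4 occupied => index 5.
Insert 470: h=0, slot 0 empty => index 0.
Insert 599: h=3, slots 3,4,5 occupied => index 6.
Table: [470, 853, 258, 378, 122, 55, 599, ., ., ., ., 620, ., 417, 222, ., .]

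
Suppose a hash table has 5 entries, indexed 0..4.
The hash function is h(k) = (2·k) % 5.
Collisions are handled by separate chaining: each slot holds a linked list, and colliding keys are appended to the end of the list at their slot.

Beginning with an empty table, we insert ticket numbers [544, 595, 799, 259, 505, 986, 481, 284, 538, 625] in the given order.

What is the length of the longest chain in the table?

4

544 -> bucket 3
595 -> bucket 0
799 -> bucket 3 (collision)
259 -> bucket 3 (collision)
505 -> bucket 0 (collision)
986 -> bucket 2
481 -> bucket 2 (collision)
284 -> bucket 3 (collision)
538 -> bucket 1
625 -> bucket 0 (collision)
Final buckets:
0: 595 -> 505 -> 625
1: 538
2: 986 -> 481
3: 544 -> 799 -> 259 -> 284
4: -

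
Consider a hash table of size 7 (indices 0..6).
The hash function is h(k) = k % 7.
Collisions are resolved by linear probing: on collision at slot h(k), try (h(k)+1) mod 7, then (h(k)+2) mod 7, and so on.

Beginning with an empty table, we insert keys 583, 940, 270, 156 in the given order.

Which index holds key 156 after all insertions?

5

Insert 583: h=2, slot 2 empty => index 2.
Insert 940: h=2, slot 2 occupied => index 3.
Insert 270: h=4, slot 4 empty => index 4.
Insert 156: h=2, slots 2,3,4 occupied => index 5.
Table: [., ., 583, 940, 270, 156, .]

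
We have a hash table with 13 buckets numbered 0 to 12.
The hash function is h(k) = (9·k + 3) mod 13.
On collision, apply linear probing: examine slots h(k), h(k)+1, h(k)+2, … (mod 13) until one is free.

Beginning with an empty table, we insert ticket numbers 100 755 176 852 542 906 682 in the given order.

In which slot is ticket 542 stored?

7

100 hashes to 6; slot 6 is free -> place at 6.
755 hashes to 12; slot 12 is free -> place at 12.
176 hashes to 1; slot 1 is free -> place at 1.
852 hashes to 1; 1 taken -> place at 2.
542 hashes to 6; 6 taken -> place at 7.
906 hashes to 6; 6,7 taken -> place at 8.
682 hashes to 5; slot 5 is free -> place at 5.
Table: [., 176, 852, ., ., 682, 100, 542, 906, ., ., ., 755]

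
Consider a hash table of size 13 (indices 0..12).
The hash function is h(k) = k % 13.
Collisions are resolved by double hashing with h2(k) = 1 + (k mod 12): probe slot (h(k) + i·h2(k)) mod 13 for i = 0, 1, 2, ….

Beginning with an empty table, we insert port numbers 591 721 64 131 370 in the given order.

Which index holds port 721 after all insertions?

591: h=6 => slot 6
721: h=6, h2=2, probe 6,8 => slot 8
64: h=12 => slot 12
131: h=1 => slot 1
370: h=6, h2=11, probe 6,4 => slot 4
Table: [_, 131, _, _, 370, _, 591, _, 721, _, _, _, 64]

8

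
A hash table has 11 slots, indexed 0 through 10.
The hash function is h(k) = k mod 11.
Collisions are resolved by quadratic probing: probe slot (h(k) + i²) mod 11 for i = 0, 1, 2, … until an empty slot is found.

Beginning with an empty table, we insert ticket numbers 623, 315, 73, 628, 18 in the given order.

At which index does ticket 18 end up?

623: h=7 -> slot 7
315: h=7, probe 7,8 -> slot 8
73: h=7, probe 7,8,0 -> slot 0
628: h=1 -> slot 1
18: h=7, probe 7,8,0,5 -> slot 5
Table: [73, 628, ., ., ., 18, ., 623, 315, ., .]

5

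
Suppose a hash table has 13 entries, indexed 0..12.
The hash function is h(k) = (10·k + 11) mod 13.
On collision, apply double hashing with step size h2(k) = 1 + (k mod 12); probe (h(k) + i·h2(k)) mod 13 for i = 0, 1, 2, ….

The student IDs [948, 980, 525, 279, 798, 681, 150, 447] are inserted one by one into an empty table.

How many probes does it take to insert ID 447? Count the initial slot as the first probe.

948: h=1 → slot 1
980: h=9 → slot 9
525: h=9, h2=10, probe 9,6 → slot 6
279: h=6, h2=4, probe 6,10 → slot 10
798: h=9, h2=7, probe 9,3 → slot 3
681: h=9, h2=10, probe 9,6,3,0 → slot 0
150: h=3, h2=7, probe 3,10,4 → slot 4
447: h=9, h2=4, probe 9,0,4,8 → slot 8
Table: [681, 948, ., 798, 150, ., 525, ., 447, 980, 279, ., .]

4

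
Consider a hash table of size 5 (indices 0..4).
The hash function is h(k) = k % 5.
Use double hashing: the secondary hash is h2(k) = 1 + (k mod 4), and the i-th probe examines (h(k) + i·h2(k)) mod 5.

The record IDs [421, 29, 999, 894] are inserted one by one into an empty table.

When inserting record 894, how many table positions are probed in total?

2

421: h=1 → slot 1
29: h=4 → slot 4
999: h=4, h2=4, probe 4,3 → slot 3
894: h=4, h2=3, probe 4,2 → slot 2
Table: [_, 421, 894, 999, 29]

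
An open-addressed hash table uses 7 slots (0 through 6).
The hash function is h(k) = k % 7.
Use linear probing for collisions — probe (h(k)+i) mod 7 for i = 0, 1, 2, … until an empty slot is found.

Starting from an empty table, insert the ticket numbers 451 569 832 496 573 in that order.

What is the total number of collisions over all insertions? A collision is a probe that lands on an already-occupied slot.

451: h=3 => slot 3
569: h=2 => slot 2
832: h=6 => slot 6
496: h=6, probe 6,0 => slot 0
573: h=6, probe 6,0,1 => slot 1
Table: [496, 573, 569, 451, ∅, ∅, 832]

3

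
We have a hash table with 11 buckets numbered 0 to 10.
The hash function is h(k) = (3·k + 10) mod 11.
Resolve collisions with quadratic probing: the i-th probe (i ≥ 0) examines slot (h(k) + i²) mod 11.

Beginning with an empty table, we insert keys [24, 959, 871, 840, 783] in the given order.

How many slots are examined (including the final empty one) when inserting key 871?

3

24 hashes to 5; slot 5 is free → place at 5.
959 hashes to 5; 5 taken → place at 6.
871 hashes to 5; 5,6 taken → place at 9.
840 hashes to 0; slot 0 is free → place at 0.
783 hashes to 5; 5,6,9 taken → place at 3.
Table: [840, ∅, ∅, 783, ∅, 24, 959, ∅, ∅, 871, ∅]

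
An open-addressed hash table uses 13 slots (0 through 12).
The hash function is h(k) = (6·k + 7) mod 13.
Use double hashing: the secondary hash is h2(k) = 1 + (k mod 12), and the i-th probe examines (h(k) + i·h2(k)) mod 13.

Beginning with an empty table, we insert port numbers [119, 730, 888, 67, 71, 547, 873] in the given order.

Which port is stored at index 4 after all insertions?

730

119: h=6 => slot 6
730: h=6, h2=11, probe 6,4 => slot 4
888: h=5 => slot 5
67: h=6, h2=8, probe 6,1 => slot 1
71: h=4, h2=12, probe 4,3 => slot 3
547: h=0 => slot 0
873: h=6, h2=10, probe 6,3,0,10 => slot 10
Table: [547, 67, ., 71, 730, 888, 119, ., ., ., 873, ., .]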